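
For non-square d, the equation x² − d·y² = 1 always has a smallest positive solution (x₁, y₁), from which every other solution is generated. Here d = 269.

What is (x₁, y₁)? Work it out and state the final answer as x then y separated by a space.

13449 820

√269 → a₀=16, period (2,2,32); ℓ=3 odd so k=5
step 0: (16, 1)  from 16·(1,0) + (0,1)
step 1: (33, 2)  from 2·(16,1) + (1,0)
step 2: (82, 5)  from 2·(33,2) + (16,1)
step 3: (2657, 162)  from 32·(82,5) + (33,2)
step 4: (5396, 329)  from 2·(2657,162) + (82,5)
step 5: (13449, 820)  from 2·(5396,329) + (2657,162)
(x₁, y₁) = (13449, 820);  13449² − 269·820² = 1 ✓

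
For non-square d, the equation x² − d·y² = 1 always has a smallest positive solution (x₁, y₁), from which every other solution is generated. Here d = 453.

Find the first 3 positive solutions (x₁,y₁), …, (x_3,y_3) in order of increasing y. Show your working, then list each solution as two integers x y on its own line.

[21; 3,1,1,10,14,10,1,1,3,42] for √453; ℓ=10 ⇒ convergent index 9
i=0: a=21 ⇒ p=21, q=1
…
i=3: a=1 ⇒ p=149, q=7
i=4: a=10 ⇒ p=1575, q=74
i=5: a=14 ⇒ p=22199, q=1043
…
i=8: a=1 ⇒ p=469329, q=22051
i=9: a=3 ⇒ p=1653751, q=77700
→ (1653751, 77700).  Check: 1653751²=2734892370001, 453·77700²=2734892370000, difference 1.
(1653751+77700√453)^2 = 5469784740001 + 256992905400√453
(1653751+77700√453)^3 = 18091323967121133751 + 850004548596233100√453

1653751 77700
5469784740001 256992905400
18091323967121133751 850004548596233100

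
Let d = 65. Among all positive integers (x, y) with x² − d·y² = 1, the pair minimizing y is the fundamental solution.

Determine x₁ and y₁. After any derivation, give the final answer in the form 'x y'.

129 16

√65 = [8; 16, …], period ℓ=1 (odd) → k=1
a_0=8:  p_0=8·1+0=8,  q_0=8·0+1=1
a_1=16:  p_1=16·8+1=129,  q_1=16·1+0=16
fundamental: x₁=129, y₁=16  (since 16641 − 65·256 = 1)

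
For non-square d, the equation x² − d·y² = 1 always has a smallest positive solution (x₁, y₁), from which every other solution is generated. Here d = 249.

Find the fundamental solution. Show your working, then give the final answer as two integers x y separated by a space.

√249 → a₀=15, period (1,3,1,1,5,…,3,1,30); ℓ=16 even so k=15
i=0: a=15 ⇒ p=15, q=1
…
i=3: a=1 ⇒ p=79, q=5
i=4: a=1 ⇒ p=142, q=9
i=5: a=5 ⇒ p=789, q=50
…
i=9: a=3 ⇒ p=113835, q=7214
i=10: a=1 ⇒ p=150586, q=9543
…
i=12: a=1 ⇒ p=1017351, q=64472
…
i=14: a=3 ⇒ p=6669699, q=422675
i=15: a=1 ⇒ p=8553815, q=542076
(x₁, y₁) = (8553815, 542076);  8553815² − 249·542076² = 1 ✓

8553815 542076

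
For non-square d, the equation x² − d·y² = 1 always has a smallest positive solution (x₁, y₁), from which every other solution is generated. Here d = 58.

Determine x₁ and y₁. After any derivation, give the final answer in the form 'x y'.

d=58: √d = [7; 1,1,1,1,1,1,14] (ℓ=7, odd), read p_13/q_13
a_0=7:  p_0=7·1+0=7,  q_0=7·0+1=1
…
a_2=1:  p_2=1·8+7=15,  q_2=1·1+1=2
…
a_9=1:  p_9=1·1546+1447=2993,  q_9=1·203+190=393
…
a_12=1:  p_12=1·7532+4539=12071,  q_12=1·989+596=1585
a_13=1:  p_13=1·12071+7532=19603,  q_13=1·1585+989=2574
(x₁, y₁) = (19603, 2574);  19603² − 58·2574² = 1 ✓

19603 2574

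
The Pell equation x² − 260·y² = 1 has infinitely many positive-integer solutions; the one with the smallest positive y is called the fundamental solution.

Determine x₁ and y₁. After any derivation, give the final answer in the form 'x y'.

129 8

√260 → a₀=16, period (8,32); ℓ=2 even so k=1
i=0: a=16 ⇒ p=16, q=1
i=1: a=8 ⇒ p=129, q=8
(x₁, y₁) = (129, 8);  129² − 260·8² = 1 ✓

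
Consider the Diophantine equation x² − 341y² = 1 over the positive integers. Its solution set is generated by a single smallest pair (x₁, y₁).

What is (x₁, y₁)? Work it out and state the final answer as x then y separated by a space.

d=341: √d = [18; 2,6,1,8,2,…,6,2,36] (ℓ=14, even), read p_13/q_13
k=0  a_k=18  p_k/q_k = 18/1
k=1  a_k=2  p_k/q_k = 37/2
k=2  a_k=6  p_k/q_k = 240/13
k=3  a_k=1  p_k/q_k = 277/15
…
k=5  a_k=2  p_k/q_k = 5189/281
k=6  a_k=1  p_k/q_k = 7645/414
k=7  a_k=2  p_k/q_k = 20479/1109
…
k=9  a_k=2  p_k/q_k = 76727/4155
k=10  a_k=8  p_k/q_k = 641940/34763
…
k=12  a_k=6  p_k/q_k = 4953942/268271
k=13  a_k=2  p_k/q_k = 10626551/575460
fundamental: x₁=10626551, y₁=575460  (since 112923586155601 − 341·331154211600 = 1)

10626551 575460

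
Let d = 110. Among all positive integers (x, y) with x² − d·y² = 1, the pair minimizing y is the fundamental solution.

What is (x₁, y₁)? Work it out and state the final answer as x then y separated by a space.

21 2

d=110: √d = [10; 2,20] (ℓ=2, even), read p_1/q_1
k=0  a_k=10  p_k/q_k = 10/1
k=1  a_k=2  p_k/q_k = 21/2
fundamental: x₁=21, y₁=2  (since 441 − 110·4 = 1)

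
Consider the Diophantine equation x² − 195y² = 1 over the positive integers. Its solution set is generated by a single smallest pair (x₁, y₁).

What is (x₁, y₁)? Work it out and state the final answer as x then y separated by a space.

14 1

√195 → a₀=13, period (1,26); ℓ=2 even so k=1
k=0  a_k=13  p_k/q_k = 13/1
k=1  a_k=1  p_k/q_k = 14/1
fundamental: x₁=14, y₁=1  (since 196 − 195·1 = 1)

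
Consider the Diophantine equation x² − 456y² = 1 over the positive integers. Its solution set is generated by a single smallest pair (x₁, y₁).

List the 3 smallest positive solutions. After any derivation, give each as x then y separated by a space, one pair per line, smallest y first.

[21; 2,1,4,1,2,42] for √456; ℓ=6 ⇒ convergent index 5
step 0: (21, 1)  from 21·(1,0) + (0,1)
…
step 2: (64, 3)  from 1·(43,2) + (21,1)
step 3: (299, 14)  from 4·(64,3) + (43,2)
step 4: (363, 17)  from 1·(299,14) + (64,3)
step 5: (1025, 48)  from 2·(363,17) + (299,14)
→ (1025, 48).  Check: 1025²=1050625, 456·48²=1050624, difference 1.
(1025+48√456)^2 = 2101249 + 98400√456
(1025+48√456)^3 = 4307559425 + 201719952√456

1025 48
2101249 98400
4307559425 201719952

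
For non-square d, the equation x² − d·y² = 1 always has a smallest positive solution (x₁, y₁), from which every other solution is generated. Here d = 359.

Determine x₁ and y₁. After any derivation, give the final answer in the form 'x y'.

√359 = [18; 1,17,1,36, …], period ℓ=4 (even) → k=3
i=0: a=18 ⇒ p=18, q=1
…
i=2: a=17 ⇒ p=341, q=18
i=3: a=1 ⇒ p=360, q=19
fundamental: x₁=360, y₁=19  (since 129600 − 359·361 = 1)

360 19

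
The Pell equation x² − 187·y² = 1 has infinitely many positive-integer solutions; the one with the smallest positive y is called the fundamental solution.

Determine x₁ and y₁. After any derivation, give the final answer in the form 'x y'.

1682 123

[13; 1,2,13,2,1,26] for √187; ℓ=6 ⇒ convergent index 5
a_0=13:  p_0=13·1+0=13,  q_0=13·0+1=1
a_1=1:  p_1=1·13+1=14,  q_1=1·1+0=1
…
a_4=2:  p_4=2·547+41=1135,  q_4=2·40+3=83
a_5=1:  p_5=1·1135+547=1682,  q_5=1·83+40=123
fundamental: x₁=1682, y₁=123  (since 2829124 − 187·15129 = 1)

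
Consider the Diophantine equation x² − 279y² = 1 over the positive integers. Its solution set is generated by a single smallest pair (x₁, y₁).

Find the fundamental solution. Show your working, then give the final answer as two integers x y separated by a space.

1520 91

[16; 1,2,2,1,2,2,1,32] for √279; ℓ=8 ⇒ convergent index 7
k=0  a_k=16  p_k/q_k = 16/1
k=1  a_k=1  p_k/q_k = 17/1
k=2  a_k=2  p_k/q_k = 50/3
k=3  a_k=2  p_k/q_k = 117/7
k=4  a_k=1  p_k/q_k = 167/10
…
k=6  a_k=2  p_k/q_k = 1069/64
k=7  a_k=1  p_k/q_k = 1520/91
fundamental: x₁=1520, y₁=91  (since 2310400 − 279·8281 = 1)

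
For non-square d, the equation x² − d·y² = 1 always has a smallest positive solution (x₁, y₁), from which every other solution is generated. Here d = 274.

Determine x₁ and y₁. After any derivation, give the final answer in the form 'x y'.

√274 → a₀=16, period (1,1,4,4,1,1,32); ℓ=7 odd so k=13
step 0: (16, 1)  from 16·(1,0) + (0,1)
…
step 3: (149, 9)  from 4·(33,2) + (17,1)
…
step 7: (45802, 2767)  from 32·(1407,85) + (778,47)
…
step 9: (93011, 5619)  from 1·(47209,2852) + (45802,2767)
step 10: (419253, 25328)  from 4·(93011,5619) + (47209,2852)
step 11: (1770023, 106931)  from 4·(419253,25328) + (93011,5619)
step 12: (2189276, 132259)  from 1·(1770023,106931) + (419253,25328)
step 13: (3959299, 239190)  from 1·(2189276,132259) + (1770023,106931)
→ (3959299, 239190).  Check: 3959299²=15676048571401, 274·239190²=15676048571400, difference 1.

3959299 239190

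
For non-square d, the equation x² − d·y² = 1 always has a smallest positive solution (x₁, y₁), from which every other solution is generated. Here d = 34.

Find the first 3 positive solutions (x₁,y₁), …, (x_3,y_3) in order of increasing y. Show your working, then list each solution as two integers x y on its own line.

√34 → a₀=5, period (1,4,1,10); ℓ=4 even so k=3
a_0=5:  p_0=5·1+0=5,  q_0=5·0+1=1
a_1=1:  p_1=1·5+1=6,  q_1=1·1+0=1
a_2=4:  p_2=4·6+5=29,  q_2=4·1+1=5
a_3=1:  p_3=1·29+6=35,  q_3=1·5+1=6
(x₁, y₁) = (35, 6);  35² − 34·6² = 1 ✓
(x_2, y_2) = (35·35 + 34·6·6, 35·6 + 6·35) = (2449, 420)
(x_3, y_3) = (35·2449 + 34·6·420, 35·420 + 6·2449) = (171395, 29394)

35 6
2449 420
171395 29394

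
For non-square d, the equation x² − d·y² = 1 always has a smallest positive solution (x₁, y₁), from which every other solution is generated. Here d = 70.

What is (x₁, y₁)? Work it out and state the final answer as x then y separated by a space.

√70 → a₀=8, period (2,1,2,1,2,16); ℓ=6 even so k=5
step 0: (8, 1)  from 8·(1,0) + (0,1)
step 1: (17, 2)  from 2·(8,1) + (1,0)
step 2: (25, 3)  from 1·(17,2) + (8,1)
step 3: (67, 8)  from 2·(25,3) + (17,2)
step 4: (92, 11)  from 1·(67,8) + (25,3)
step 5: (251, 30)  from 2·(92,11) + (67,8)
→ (251, 30).  Check: 251²=63001, 70·30²=63000, difference 1.

251 30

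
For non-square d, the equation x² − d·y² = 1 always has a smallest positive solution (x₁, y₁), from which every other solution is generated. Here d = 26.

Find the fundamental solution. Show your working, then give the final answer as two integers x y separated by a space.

51 10

√26 → a₀=5, period (10); ℓ=1 odd so k=1
k=0  a_k=5  p_k/q_k = 5/1
k=1  a_k=10  p_k/q_k = 51/10
(x₁, y₁) = (51, 10);  51² − 26·10² = 1 ✓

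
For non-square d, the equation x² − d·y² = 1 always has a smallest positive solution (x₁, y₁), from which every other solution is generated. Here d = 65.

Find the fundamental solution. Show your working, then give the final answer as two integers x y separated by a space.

[8; 16] for √65; ℓ=1 ⇒ convergent index 1
k=0  a_k=8  p_k/q_k = 8/1
k=1  a_k=16  p_k/q_k = 129/16
(x₁, y₁) = (129, 16);  129² − 65·16² = 1 ✓

129 16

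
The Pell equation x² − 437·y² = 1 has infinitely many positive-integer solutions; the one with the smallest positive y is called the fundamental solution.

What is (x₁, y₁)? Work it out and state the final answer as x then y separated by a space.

4599 220

√437 → a₀=20, period (1,9,2,9,1,40); ℓ=6 even so k=5
i=0: a=20 ⇒ p=20, q=1
i=1: a=1 ⇒ p=21, q=1
i=2: a=9 ⇒ p=209, q=10
i=3: a=2 ⇒ p=439, q=21
i=4: a=9 ⇒ p=4160, q=199
i=5: a=1 ⇒ p=4599, q=220
→ (4599, 220).  Check: 4599²=21150801, 437·220²=21150800, difference 1.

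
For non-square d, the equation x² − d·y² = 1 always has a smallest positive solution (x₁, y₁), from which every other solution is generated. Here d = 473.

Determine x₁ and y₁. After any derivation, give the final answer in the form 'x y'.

√473 → a₀=21, period (1,2,1,42); ℓ=4 even so k=3
i=0: a=21 ⇒ p=21, q=1
i=1: a=1 ⇒ p=22, q=1
i=2: a=2 ⇒ p=65, q=3
i=3: a=1 ⇒ p=87, q=4
fundamental: x₁=87, y₁=4  (since 7569 − 473·16 = 1)

87 4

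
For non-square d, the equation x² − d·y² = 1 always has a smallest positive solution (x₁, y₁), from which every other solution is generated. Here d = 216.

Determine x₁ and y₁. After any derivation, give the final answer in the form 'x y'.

485 33

√216 → a₀=14, period (1,2,3,2,1,28); ℓ=6 even so k=5
step 0: (14, 1)  from 14·(1,0) + (0,1)
step 1: (15, 1)  from 1·(14,1) + (1,0)
step 2: (44, 3)  from 2·(15,1) + (14,1)
step 3: (147, 10)  from 3·(44,3) + (15,1)
step 4: (338, 23)  from 2·(147,10) + (44,3)
step 5: (485, 33)  from 1·(338,23) + (147,10)
fundamental: x₁=485, y₁=33  (since 235225 − 216·1089 = 1)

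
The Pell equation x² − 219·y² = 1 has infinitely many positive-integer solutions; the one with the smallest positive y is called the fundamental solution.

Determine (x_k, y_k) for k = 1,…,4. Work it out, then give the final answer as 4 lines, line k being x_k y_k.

74 5
10951 740
1620674 109515
239848801 16207480

√219 = [14; 1,3,1,28, …], period ℓ=4 (even) → k=3
step 0: (14, 1)  from 14·(1,0) + (0,1)
…
step 2: (59, 4)  from 3·(15,1) + (14,1)
step 3: (74, 5)  from 1·(59,4) + (15,1)
(x₁, y₁) = (74, 5);  74² − 219·5² = 1 ✓
(x_2, y_2) = (74·74 + 219·5·5, 74·5 + 5·74) = (10951, 740)
(x_3, y_3) = (74·10951 + 219·5·740, 74·740 + 5·10951) = (1620674, 109515)
(x_4, y_4) = (74·1620674 + 219·5·109515, 74·109515 + 5·1620674) = (239848801, 16207480)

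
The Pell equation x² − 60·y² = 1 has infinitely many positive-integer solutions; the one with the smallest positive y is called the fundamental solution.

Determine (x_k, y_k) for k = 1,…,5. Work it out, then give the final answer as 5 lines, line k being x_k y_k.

d=60: √d = [7; 1,2,1,14] (ℓ=4, even), read p_3/q_3
k=0  a_k=7  p_k/q_k = 7/1
…
k=2  a_k=2  p_k/q_k = 23/3
k=3  a_k=1  p_k/q_k = 31/4
fundamental: x₁=31, y₁=4  (since 961 − 60·16 = 1)
(x_2, y_2) = (31·31 + 60·4·4, 31·4 + 4·31) = (1921, 248)
(x_3, y_3) = (31·1921 + 60·4·248, 31·248 + 4·1921) = (119071, 15372)
(x_4, y_4) = (31·119071 + 60·4·15372, 31·15372 + 4·119071) = (7380481, 952816)
(x_5, y_5) = (31·7380481 + 60·4·952816, 31·952816 + 4·7380481) = (457470751, 59059220)

31 4
1921 248
119071 15372
7380481 952816
457470751 59059220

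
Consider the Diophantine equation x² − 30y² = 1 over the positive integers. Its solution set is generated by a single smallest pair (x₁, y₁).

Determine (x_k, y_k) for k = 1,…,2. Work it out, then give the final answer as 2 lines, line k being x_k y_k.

√30 = [5; 2,10, …], period ℓ=2 (even) → k=1
k=0  a_k=5  p_k/q_k = 5/1
k=1  a_k=2  p_k/q_k = 11/2
(x₁, y₁) = (11, 2);  11² − 30·2² = 1 ✓
(x_2, y_2) = (11·11 + 30·2·2, 11·2 + 2·11) = (241, 44)

11 2
241 44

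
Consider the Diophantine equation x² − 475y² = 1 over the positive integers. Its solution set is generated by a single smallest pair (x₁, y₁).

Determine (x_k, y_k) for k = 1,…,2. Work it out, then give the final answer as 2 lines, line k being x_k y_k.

d=475: √d = [21; 1,3,1,6,2,6,1,3,1,42] (ℓ=10, even), read p_9/q_9
i=0: a=21 ⇒ p=21, q=1
i=1: a=1 ⇒ p=22, q=1
…
i=4: a=6 ⇒ p=741, q=34
i=5: a=2 ⇒ p=1591, q=73
…
i=8: a=3 ⇒ p=45921, q=2107
i=9: a=1 ⇒ p=57799, q=2652
fundamental: x₁=57799, y₁=2652  (since 3340724401 − 475·7033104 = 1)
n=2: (57799,2652)∘(57799,2652) = (57799·57799+475·2652·2652, 57799·2652+2652·57799) = (6681448801,306565896)

57799 2652
6681448801 306565896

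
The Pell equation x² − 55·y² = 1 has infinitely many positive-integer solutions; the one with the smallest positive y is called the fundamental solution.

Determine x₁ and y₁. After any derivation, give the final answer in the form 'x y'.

89 12

[7; 2,2,2,14] for √55; ℓ=4 ⇒ convergent index 3
i=0: a=7 ⇒ p=7, q=1
…
i=2: a=2 ⇒ p=37, q=5
i=3: a=2 ⇒ p=89, q=12
fundamental: x₁=89, y₁=12  (since 7921 − 55·144 = 1)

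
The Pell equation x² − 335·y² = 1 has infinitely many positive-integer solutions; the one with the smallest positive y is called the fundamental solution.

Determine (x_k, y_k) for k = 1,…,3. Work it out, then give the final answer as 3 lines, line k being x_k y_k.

604 33
729631 39864
881393644 48155679

√335 → a₀=18, period (3,3,3,36); ℓ=4 even so k=3
step 0: (18, 1)  from 18·(1,0) + (0,1)
step 1: (55, 3)  from 3·(18,1) + (1,0)
step 2: (183, 10)  from 3·(55,3) + (18,1)
step 3: (604, 33)  from 3·(183,10) + (55,3)
(x₁, y₁) = (604, 33);  604² − 335·33² = 1 ✓
(604+33√335)^2 = 729631 + 39864√335
(604+33√335)^3 = 881393644 + 48155679√335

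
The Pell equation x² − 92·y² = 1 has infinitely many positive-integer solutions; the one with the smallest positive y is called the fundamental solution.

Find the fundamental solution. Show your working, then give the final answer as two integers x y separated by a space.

1151 120

[9; 1,1,2,4,2,1,1,18] for √92; ℓ=8 ⇒ convergent index 7
k=0  a_k=9  p_k/q_k = 9/1
k=1  a_k=1  p_k/q_k = 10/1
k=2  a_k=1  p_k/q_k = 19/2
k=3  a_k=2  p_k/q_k = 48/5
k=4  a_k=4  p_k/q_k = 211/22
k=5  a_k=2  p_k/q_k = 470/49
k=6  a_k=1  p_k/q_k = 681/71
k=7  a_k=1  p_k/q_k = 1151/120
fundamental: x₁=1151, y₁=120  (since 1324801 − 92·14400 = 1)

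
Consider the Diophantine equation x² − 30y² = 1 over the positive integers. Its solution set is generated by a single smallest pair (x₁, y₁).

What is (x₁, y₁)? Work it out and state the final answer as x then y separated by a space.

d=30: √d = [5; 2,10] (ℓ=2, even), read p_1/q_1
i=0: a=5 ⇒ p=5, q=1
i=1: a=2 ⇒ p=11, q=2
(x₁, y₁) = (11, 2);  11² − 30·2² = 1 ✓

11 2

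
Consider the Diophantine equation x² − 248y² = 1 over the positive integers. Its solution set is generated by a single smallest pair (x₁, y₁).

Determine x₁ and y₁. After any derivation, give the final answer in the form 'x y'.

63 4

[15; 1,2,1,30] for √248; ℓ=4 ⇒ convergent index 3
i=0: a=15 ⇒ p=15, q=1
i=1: a=1 ⇒ p=16, q=1
i=2: a=2 ⇒ p=47, q=3
i=3: a=1 ⇒ p=63, q=4
→ (63, 4).  Check: 63²=3969, 248·4²=3968, difference 1.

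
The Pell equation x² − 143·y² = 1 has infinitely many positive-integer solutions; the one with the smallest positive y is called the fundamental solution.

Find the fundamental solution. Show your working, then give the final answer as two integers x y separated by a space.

√143 = [11; 1,22, …], period ℓ=2 (even) → k=1
i=0: a=11 ⇒ p=11, q=1
i=1: a=1 ⇒ p=12, q=1
(x₁, y₁) = (12, 1);  12² − 143·1² = 1 ✓

12 1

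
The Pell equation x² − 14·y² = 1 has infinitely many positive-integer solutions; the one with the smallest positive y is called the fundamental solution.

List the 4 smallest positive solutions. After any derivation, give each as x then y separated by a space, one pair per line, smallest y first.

15 4
449 120
13455 3596
403201 107760

√14 = [3; 1,2,1,6, …], period ℓ=4 (even) → k=3
k=0  a_k=3  p_k/q_k = 3/1
k=1  a_k=1  p_k/q_k = 4/1
k=2  a_k=2  p_k/q_k = 11/3
k=3  a_k=1  p_k/q_k = 15/4
(x₁, y₁) = (15, 4);  15² − 14·4² = 1 ✓
(x_2, y_2) = (15·15 + 14·4·4, 15·4 + 4·15) = (449, 120)
(x_3, y_3) = (15·449 + 14·4·120, 15·120 + 4·449) = (13455, 3596)
(x_4, y_4) = (15·13455 + 14·4·3596, 15·3596 + 4·13455) = (403201, 107760)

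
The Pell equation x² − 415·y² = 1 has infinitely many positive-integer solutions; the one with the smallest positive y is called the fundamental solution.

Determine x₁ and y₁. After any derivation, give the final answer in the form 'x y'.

18412804 903849

√415 = [20; 2,1,2,4,6,…,1,2,40, …], period ℓ=16 (even) → k=15
k=0  a_k=20  p_k/q_k = 20/1
k=1  a_k=2  p_k/q_k = 41/2
k=2  a_k=1  p_k/q_k = 61/3
k=3  a_k=2  p_k/q_k = 163/8
k=4  a_k=4  p_k/q_k = 713/35
k=5  a_k=6  p_k/q_k = 4441/218
k=6  a_k=1  p_k/q_k = 5154/253
…
k=8  a_k=3  p_k/q_k = 33939/1666
k=9  a_k=1  p_k/q_k = 43534/2137
k=10  a_k=1  p_k/q_k = 77473/3803
k=11  a_k=6  p_k/q_k = 508372/24955
k=12  a_k=4  p_k/q_k = 2110961/103623
k=13  a_k=2  p_k/q_k = 4730294/232201
k=14  a_k=1  p_k/q_k = 6841255/335824
k=15  a_k=2  p_k/q_k = 18412804/903849
fundamental: x₁=18412804, y₁=903849  (since 339031351142416 − 415·816943014801 = 1)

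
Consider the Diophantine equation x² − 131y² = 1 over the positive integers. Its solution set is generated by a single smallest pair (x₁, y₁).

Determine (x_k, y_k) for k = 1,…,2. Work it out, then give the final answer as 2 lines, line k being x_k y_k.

d=131: √d = [11; 2,4,11,4,2,22] (ℓ=6, even), read p_5/q_5
a_0=11:  p_0=11·1+0=11,  q_0=11·0+1=1
a_1=2:  p_1=2·11+1=23,  q_1=2·1+0=2
…
a_4=4:  p_4=4·1156+103=4727,  q_4=4·101+9=413
a_5=2:  p_5=2·4727+1156=10610,  q_5=2·413+101=927
fundamental: x₁=10610, y₁=927  (since 112572100 − 131·859329 = 1)
k=2:  x_2 = 10610·10610+131·927·927 = 225144199,  y_2 = 10610·927+927·10610 = 19670940

10610 927
225144199 19670940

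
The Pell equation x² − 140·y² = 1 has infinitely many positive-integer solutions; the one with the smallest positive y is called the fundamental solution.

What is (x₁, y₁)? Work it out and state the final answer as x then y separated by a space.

71 6

[11; 1,4,1,22] for √140; ℓ=4 ⇒ convergent index 3
i=0: a=11 ⇒ p=11, q=1
i=1: a=1 ⇒ p=12, q=1
i=2: a=4 ⇒ p=59, q=5
i=3: a=1 ⇒ p=71, q=6
fundamental: x₁=71, y₁=6  (since 5041 − 140·36 = 1)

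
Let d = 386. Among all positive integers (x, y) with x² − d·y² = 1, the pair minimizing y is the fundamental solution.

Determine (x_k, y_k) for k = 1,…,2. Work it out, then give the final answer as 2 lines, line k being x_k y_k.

111555 5678
24889036049 1266818580

d=386: √d = [19; 1,1,1,4,1,18,1,4,1,1,1,38] (ℓ=12, even), read p_11/q_11
a_0=19:  p_0=19·1+0=19,  q_0=19·0+1=1
a_1=1:  p_1=1·19+1=20,  q_1=1·1+0=1
…
a_5=1:  p_5=1·275+59=334,  q_5=1·14+3=17
…
a_7=1:  p_7=1·6287+334=6621,  q_7=1·320+17=337
…
a_10=1:  p_10=1·39392+32771=72163,  q_10=1·2005+1668=3673
a_11=1:  p_11=1·72163+39392=111555,  q_11=1·3673+2005=5678
(x₁, y₁) = (111555, 5678);  111555² − 386·5678² = 1 ✓
(111555+5678√386)^2 = 24889036049 + 1266818580√386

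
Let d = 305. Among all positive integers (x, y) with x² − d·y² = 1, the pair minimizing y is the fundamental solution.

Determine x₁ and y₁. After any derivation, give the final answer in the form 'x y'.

√305 = [17; 2,6,2,34, …], period ℓ=4 (even) → k=3
i=0: a=17 ⇒ p=17, q=1
i=1: a=2 ⇒ p=35, q=2
i=2: a=6 ⇒ p=227, q=13
i=3: a=2 ⇒ p=489, q=28
fundamental: x₁=489, y₁=28  (since 239121 − 305·784 = 1)

489 28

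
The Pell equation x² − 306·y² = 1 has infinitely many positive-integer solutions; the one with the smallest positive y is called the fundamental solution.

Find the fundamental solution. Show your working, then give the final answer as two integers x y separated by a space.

35 2

√306 → a₀=17, period (2,34); ℓ=2 even so k=1
k=0  a_k=17  p_k/q_k = 17/1
k=1  a_k=2  p_k/q_k = 35/2
fundamental: x₁=35, y₁=2  (since 1225 − 306·4 = 1)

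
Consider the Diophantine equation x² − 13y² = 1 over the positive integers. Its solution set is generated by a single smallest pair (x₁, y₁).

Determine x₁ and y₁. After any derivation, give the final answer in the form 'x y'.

649 180

√13 = [3; 1,1,1,1,6, …], period ℓ=5 (odd) → k=9
a_0=3:  p_0=3·1+0=3,  q_0=3·0+1=1
…
a_8=1:  p_8=1·256+137=393,  q_8=1·71+38=109
a_9=1:  p_9=1·393+256=649,  q_9=1·109+71=180
→ (649, 180).  Check: 649²=421201, 13·180²=421200, difference 1.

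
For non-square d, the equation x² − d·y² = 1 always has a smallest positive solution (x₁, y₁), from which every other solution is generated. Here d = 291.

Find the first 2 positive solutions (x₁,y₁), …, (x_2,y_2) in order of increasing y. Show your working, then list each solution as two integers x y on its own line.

290 17
168199 9860

d=291: √d = [17; 17,34] (ℓ=2, even), read p_1/q_1
k=0  a_k=17  p_k/q_k = 17/1
k=1  a_k=17  p_k/q_k = 290/17
→ (290, 17).  Check: 290²=84100, 291·17²=84099, difference 1.
k=2:  x_2 = 290·290+291·17·17 = 168199,  y_2 = 290·17+17·290 = 9860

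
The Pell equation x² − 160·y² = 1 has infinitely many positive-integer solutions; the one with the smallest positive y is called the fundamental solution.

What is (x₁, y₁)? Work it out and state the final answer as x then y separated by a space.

721 57

√160 = [12; 1,1,1,5,1,1,1,24, …], period ℓ=8 (even) → k=7
i=0: a=12 ⇒ p=12, q=1
…
i=3: a=1 ⇒ p=38, q=3
…
i=6: a=1 ⇒ p=468, q=37
i=7: a=1 ⇒ p=721, q=57
(x₁, y₁) = (721, 57);  721² − 160·57² = 1 ✓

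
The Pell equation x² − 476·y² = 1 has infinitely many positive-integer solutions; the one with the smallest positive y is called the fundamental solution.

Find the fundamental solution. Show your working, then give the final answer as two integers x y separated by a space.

√476 → a₀=21, period (1,4,2,10,2,4,1,42); ℓ=8 even so k=7
step 0: (21, 1)  from 21·(1,0) + (0,1)
…
step 2: (109, 5)  from 4·(22,1) + (21,1)
…
step 5: (5258, 241)  from 2·(2509,115) + (240,11)
step 6: (23541, 1079)  from 4·(5258,241) + (2509,115)
step 7: (28799, 1320)  from 1·(23541,1079) + (5258,241)
→ (28799, 1320).  Check: 28799²=829382401, 476·1320²=829382400, difference 1.

28799 1320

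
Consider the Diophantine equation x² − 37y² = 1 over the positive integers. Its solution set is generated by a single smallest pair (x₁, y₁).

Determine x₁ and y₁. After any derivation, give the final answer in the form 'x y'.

√37 = [6; 12, …], period ℓ=1 (odd) → k=1
a_0=6:  p_0=6·1+0=6,  q_0=6·0+1=1
a_1=12:  p_1=12·6+1=73,  q_1=12·1+0=12
(x₁, y₁) = (73, 12);  73² − 37·12² = 1 ✓

73 12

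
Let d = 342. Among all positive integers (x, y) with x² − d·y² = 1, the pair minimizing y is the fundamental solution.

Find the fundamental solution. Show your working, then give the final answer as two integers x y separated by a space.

37 2

d=342: √d = [18; 2,36] (ℓ=2, even), read p_1/q_1
a_0=18:  p_0=18·1+0=18,  q_0=18·0+1=1
a_1=2:  p_1=2·18+1=37,  q_1=2·1+0=2
(x₁, y₁) = (37, 2);  37² − 342·2² = 1 ✓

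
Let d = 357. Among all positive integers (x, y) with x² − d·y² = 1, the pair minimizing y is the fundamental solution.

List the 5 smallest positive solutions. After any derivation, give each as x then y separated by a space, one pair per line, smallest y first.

3401 180
23133601 1224360
157354750601 8328096540
1070326990454401 56647711440720
7280364031716085001 385317724891680900

√357 = [18; 1,8,2,8,1,36, …], period ℓ=6 (even) → k=5
k=0  a_k=18  p_k/q_k = 18/1
k=1  a_k=1  p_k/q_k = 19/1
…
k=4  a_k=8  p_k/q_k = 3042/161
k=5  a_k=1  p_k/q_k = 3401/180
→ (3401, 180).  Check: 3401²=11566801, 357·180²=11566800, difference 1.
(3401+180√357)^2 = 23133601 + 1224360√357
(3401+180√357)^3 = 157354750601 + 8328096540√357
(3401+180√357)^4 = 1070326990454401 + 56647711440720√357
(3401+180√357)^5 = 7280364031716085001 + 385317724891680900√357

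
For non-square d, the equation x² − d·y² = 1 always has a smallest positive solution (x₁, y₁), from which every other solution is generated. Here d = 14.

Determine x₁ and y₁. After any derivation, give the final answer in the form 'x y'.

√14 → a₀=3, period (1,2,1,6); ℓ=4 even so k=3
k=0  a_k=3  p_k/q_k = 3/1
k=1  a_k=1  p_k/q_k = 4/1
k=2  a_k=2  p_k/q_k = 11/3
k=3  a_k=1  p_k/q_k = 15/4
fundamental: x₁=15, y₁=4  (since 225 − 14·16 = 1)

15 4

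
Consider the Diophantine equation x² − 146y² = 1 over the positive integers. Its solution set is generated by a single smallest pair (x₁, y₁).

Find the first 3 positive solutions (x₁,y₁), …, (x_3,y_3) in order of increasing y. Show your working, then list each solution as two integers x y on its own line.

145 12
42049 3480
12194065 1009188

d=146: √d = [12; 12,24] (ℓ=2, even), read p_1/q_1
k=0  a_k=12  p_k/q_k = 12/1
k=1  a_k=12  p_k/q_k = 145/12
(x₁, y₁) = (145, 12);  145² − 146·12² = 1 ✓
(145+12√146)^2 = 42049 + 3480√146
(145+12√146)^3 = 12194065 + 1009188√146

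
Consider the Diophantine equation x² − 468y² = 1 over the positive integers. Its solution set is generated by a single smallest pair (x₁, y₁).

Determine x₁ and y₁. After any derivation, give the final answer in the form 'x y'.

649 30

d=468: √d = [21; 1,1,1,2,1,1,1,42] (ℓ=8, even), read p_7/q_7
i=0: a=21 ⇒ p=21, q=1
i=1: a=1 ⇒ p=22, q=1
i=2: a=1 ⇒ p=43, q=2
i=3: a=1 ⇒ p=65, q=3
i=4: a=2 ⇒ p=173, q=8
i=5: a=1 ⇒ p=238, q=11
i=6: a=1 ⇒ p=411, q=19
i=7: a=1 ⇒ p=649, q=30
(x₁, y₁) = (649, 30);  649² − 468·30² = 1 ✓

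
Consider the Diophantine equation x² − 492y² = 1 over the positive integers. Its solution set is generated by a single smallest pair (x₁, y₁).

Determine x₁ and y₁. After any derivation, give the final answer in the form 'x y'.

29767 1342

[22; 5,1,1,10,1,1,5,44] for √492; ℓ=8 ⇒ convergent index 7
i=0: a=22 ⇒ p=22, q=1
i=1: a=5 ⇒ p=111, q=5
…
i=3: a=1 ⇒ p=244, q=11
i=4: a=10 ⇒ p=2573, q=116
i=5: a=1 ⇒ p=2817, q=127
i=6: a=1 ⇒ p=5390, q=243
i=7: a=5 ⇒ p=29767, q=1342
→ (29767, 1342).  Check: 29767²=886074289, 492·1342²=886074288, difference 1.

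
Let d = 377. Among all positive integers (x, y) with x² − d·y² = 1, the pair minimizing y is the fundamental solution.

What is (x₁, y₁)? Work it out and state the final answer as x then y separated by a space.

√377 → a₀=19, period (2,2,2,38); ℓ=4 even so k=3
k=0  a_k=19  p_k/q_k = 19/1
k=1  a_k=2  p_k/q_k = 39/2
k=2  a_k=2  p_k/q_k = 97/5
k=3  a_k=2  p_k/q_k = 233/12
fundamental: x₁=233, y₁=12  (since 54289 − 377·144 = 1)

233 12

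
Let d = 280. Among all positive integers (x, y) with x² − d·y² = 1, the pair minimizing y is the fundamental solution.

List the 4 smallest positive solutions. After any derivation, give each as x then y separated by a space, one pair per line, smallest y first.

251 15
126001 7530
63252251 3780045
31752504001 1897575060

√280 → a₀=16, period (1,2,1,2,1,32); ℓ=6 even so k=5
step 0: (16, 1)  from 16·(1,0) + (0,1)
…
step 2: (50, 3)  from 2·(17,1) + (16,1)
step 3: (67, 4)  from 1·(50,3) + (17,1)
step 4: (184, 11)  from 2·(67,4) + (50,3)
step 5: (251, 15)  from 1·(184,11) + (67,4)
→ (251, 15).  Check: 251²=63001, 280·15²=63000, difference 1.
(251+15√280)^2 = 126001 + 7530√280
(251+15√280)^3 = 63252251 + 3780045√280
(251+15√280)^4 = 31752504001 + 1897575060√280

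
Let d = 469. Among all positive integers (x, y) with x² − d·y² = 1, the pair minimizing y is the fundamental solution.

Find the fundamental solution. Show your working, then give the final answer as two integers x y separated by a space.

137215 6336

√469 = [21; 1,1,1,10,6,10,1,1,1,42, …], period ℓ=10 (even) → k=9
k=0  a_k=21  p_k/q_k = 21/1
…
k=5  a_k=6  p_k/q_k = 4223/195
…
k=7  a_k=1  p_k/q_k = 47146/2177
k=8  a_k=1  p_k/q_k = 90069/4159
k=9  a_k=1  p_k/q_k = 137215/6336
→ (137215, 6336).  Check: 137215²=18827956225, 469·6336²=18827956224, difference 1.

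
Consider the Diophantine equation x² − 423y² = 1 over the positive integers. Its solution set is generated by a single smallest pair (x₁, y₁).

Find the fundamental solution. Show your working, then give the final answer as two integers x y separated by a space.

[20; 1,1,3,4,3,1,1,40] for √423; ℓ=8 ⇒ convergent index 7
step 0: (20, 1)  from 20·(1,0) + (0,1)
step 1: (21, 1)  from 1·(20,1) + (1,0)
…
step 3: (144, 7)  from 3·(41,2) + (21,1)
…
step 6: (2612, 127)  from 1·(1995,97) + (617,30)
step 7: (4607, 224)  from 1·(2612,127) + (1995,97)
fundamental: x₁=4607, y₁=224  (since 21224449 − 423·50176 = 1)

4607 224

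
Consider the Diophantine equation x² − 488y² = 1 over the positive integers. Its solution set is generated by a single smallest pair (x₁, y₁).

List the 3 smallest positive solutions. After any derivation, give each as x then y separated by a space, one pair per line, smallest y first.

d=488: √d = [22; 11,44] (ℓ=2, even), read p_1/q_1
a_0=22:  p_0=22·1+0=22,  q_0=22·0+1=1
a_1=11:  p_1=11·22+1=243,  q_1=11·1+0=11
→ (243, 11).  Check: 243²=59049, 488·11²=59048, difference 1.
(243+11√488)^2 = 118097 + 5346√488
(243+11√488)^3 = 57394899 + 2598145√488

243 11
118097 5346
57394899 2598145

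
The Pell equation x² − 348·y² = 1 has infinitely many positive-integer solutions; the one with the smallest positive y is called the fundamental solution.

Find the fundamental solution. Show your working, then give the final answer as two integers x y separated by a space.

√348 → a₀=18, period (1,1,1,8,1,1,1,36); ℓ=8 even so k=7
step 0: (18, 1)  from 18·(1,0) + (0,1)
step 1: (19, 1)  from 1·(18,1) + (1,0)
…
step 3: (56, 3)  from 1·(37,2) + (19,1)
step 4: (485, 26)  from 8·(56,3) + (37,2)
step 5: (541, 29)  from 1·(485,26) + (56,3)
step 6: (1026, 55)  from 1·(541,29) + (485,26)
step 7: (1567, 84)  from 1·(1026,55) + (541,29)
fundamental: x₁=1567, y₁=84  (since 2455489 − 348·7056 = 1)

1567 84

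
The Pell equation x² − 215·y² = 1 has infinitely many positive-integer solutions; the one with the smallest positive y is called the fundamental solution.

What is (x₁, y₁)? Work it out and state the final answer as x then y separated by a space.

44 3

√215 = [14; 1,1,1,28, …], period ℓ=4 (even) → k=3
a_0=14:  p_0=14·1+0=14,  q_0=14·0+1=1
a_1=1:  p_1=1·14+1=15,  q_1=1·1+0=1
a_2=1:  p_2=1·15+14=29,  q_2=1·1+1=2
a_3=1:  p_3=1·29+15=44,  q_3=1·2+1=3
fundamental: x₁=44, y₁=3  (since 1936 − 215·9 = 1)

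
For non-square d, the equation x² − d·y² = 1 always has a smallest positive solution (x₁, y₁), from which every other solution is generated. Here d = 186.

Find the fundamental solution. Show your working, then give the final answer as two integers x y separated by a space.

√186 → a₀=13, period (1,1,1,3,4,3,1,1,1,26); ℓ=10 even so k=9
a_0=13:  p_0=13·1+0=13,  q_0=13·0+1=1
…
a_2=1:  p_2=1·14+13=27,  q_2=1·1+1=2
…
a_5=4:  p_5=4·150+41=641,  q_5=4·11+3=47
…
a_7=1:  p_7=1·2073+641=2714,  q_7=1·152+47=199
a_8=1:  p_8=1·2714+2073=4787,  q_8=1·199+152=351
a_9=1:  p_9=1·4787+2714=7501,  q_9=1·351+199=550
→ (7501, 550).  Check: 7501²=56265001, 186·550²=56265000, difference 1.

7501 550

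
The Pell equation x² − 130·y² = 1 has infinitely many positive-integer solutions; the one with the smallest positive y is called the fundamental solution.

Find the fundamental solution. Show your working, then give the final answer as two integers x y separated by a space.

6499 570

d=130: √d = [11; 2,2,22] (ℓ=3, odd), read p_5/q_5
step 0: (11, 1)  from 11·(1,0) + (0,1)
step 1: (23, 2)  from 2·(11,1) + (1,0)
step 2: (57, 5)  from 2·(23,2) + (11,1)
step 3: (1277, 112)  from 22·(57,5) + (23,2)
step 4: (2611, 229)  from 2·(1277,112) + (57,5)
step 5: (6499, 570)  from 2·(2611,229) + (1277,112)
fundamental: x₁=6499, y₁=570  (since 42237001 − 130·324900 = 1)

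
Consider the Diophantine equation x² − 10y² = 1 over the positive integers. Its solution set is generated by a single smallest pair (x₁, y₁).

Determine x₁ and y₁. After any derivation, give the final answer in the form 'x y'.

√10 = [3; 6, …], period ℓ=1 (odd) → k=1
step 0: (3, 1)  from 3·(1,0) + (0,1)
step 1: (19, 6)  from 6·(3,1) + (1,0)
fundamental: x₁=19, y₁=6  (since 361 − 10·36 = 1)

19 6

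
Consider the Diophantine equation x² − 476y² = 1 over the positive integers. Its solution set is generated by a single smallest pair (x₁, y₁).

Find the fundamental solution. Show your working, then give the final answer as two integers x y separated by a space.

28799 1320

d=476: √d = [21; 1,4,2,10,2,4,1,42] (ℓ=8, even), read p_7/q_7
k=0  a_k=21  p_k/q_k = 21/1
…
k=4  a_k=10  p_k/q_k = 2509/115
k=5  a_k=2  p_k/q_k = 5258/241
k=6  a_k=4  p_k/q_k = 23541/1079
k=7  a_k=1  p_k/q_k = 28799/1320
(x₁, y₁) = (28799, 1320);  28799² − 476·1320² = 1 ✓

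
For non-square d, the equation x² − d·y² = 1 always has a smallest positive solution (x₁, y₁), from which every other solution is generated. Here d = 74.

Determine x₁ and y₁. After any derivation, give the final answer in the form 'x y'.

√74 → a₀=8, period (1,1,1,1,16); ℓ=5 odd so k=9
k=0  a_k=8  p_k/q_k = 8/1
…
k=2  a_k=1  p_k/q_k = 17/2
k=3  a_k=1  p_k/q_k = 26/3
…
k=5  a_k=16  p_k/q_k = 714/83
…
k=7  a_k=1  p_k/q_k = 1471/171
k=8  a_k=1  p_k/q_k = 2228/259
k=9  a_k=1  p_k/q_k = 3699/430
→ (3699, 430).  Check: 3699²=13682601, 74·430²=13682600, difference 1.

3699 430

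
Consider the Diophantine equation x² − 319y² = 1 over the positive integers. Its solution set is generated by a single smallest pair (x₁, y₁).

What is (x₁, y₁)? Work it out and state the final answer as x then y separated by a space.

[17; 1,6,5,1,4,…,6,1,34] for √319; ℓ=14 ⇒ convergent index 13
step 0: (17, 1)  from 17·(1,0) + (0,1)
…
step 7: (15628, 875)  from 1·(11913,667) + (3715,208)
step 8: (58797, 3292)  from 3·(15628,875) + (11913,667)
…
step 11: (1798881, 100718)  from 5·(309613,17335) + (250816,14043)
step 12: (11102899, 621643)  from 6·(1798881,100718) + (309613,17335)
step 13: (12901780, 722361)  from 1·(11102899,621643) + (1798881,100718)
fundamental: x₁=12901780, y₁=722361  (since 166455927168400 − 319·521805414321 = 1)

12901780 722361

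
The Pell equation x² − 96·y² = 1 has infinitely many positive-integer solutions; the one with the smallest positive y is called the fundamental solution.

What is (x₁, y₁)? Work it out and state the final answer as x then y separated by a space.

[9; 1,3,1,18] for √96; ℓ=4 ⇒ convergent index 3
i=0: a=9 ⇒ p=9, q=1
i=1: a=1 ⇒ p=10, q=1
i=2: a=3 ⇒ p=39, q=4
i=3: a=1 ⇒ p=49, q=5
→ (49, 5).  Check: 49²=2401, 96·5²=2400, difference 1.

49 5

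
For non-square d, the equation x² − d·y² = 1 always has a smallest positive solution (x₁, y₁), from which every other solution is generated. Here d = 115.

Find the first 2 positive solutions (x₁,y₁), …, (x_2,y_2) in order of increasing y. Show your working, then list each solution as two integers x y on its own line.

√115 = [10; 1,2,1,1,1,1,1,2,1,20, …], period ℓ=10 (even) → k=9
a_0=10:  p_0=10·1+0=10,  q_0=10·0+1=1
a_1=1:  p_1=1·10+1=11,  q_1=1·1+0=1
a_2=2:  p_2=2·11+10=32,  q_2=2·1+1=3
a_3=1:  p_3=1·32+11=43,  q_3=1·3+1=4
a_4=1:  p_4=1·43+32=75,  q_4=1·4+3=7
a_5=1:  p_5=1·75+43=118,  q_5=1·7+4=11
a_6=1:  p_6=1·118+75=193,  q_6=1·11+7=18
…
a_8=2:  p_8=2·311+193=815,  q_8=2·29+18=76
a_9=1:  p_9=1·815+311=1126,  q_9=1·76+29=105
fundamental: x₁=1126, y₁=105  (since 1267876 − 115·11025 = 1)
(1126+105√115)^2 = 2535751 + 236460√115

1126 105
2535751 236460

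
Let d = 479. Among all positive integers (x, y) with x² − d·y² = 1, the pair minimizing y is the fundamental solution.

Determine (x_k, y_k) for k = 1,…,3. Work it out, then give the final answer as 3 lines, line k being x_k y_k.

[21; 1,7,1,3,2,21,2,3,1,7,1,42] for √479; ℓ=12 ⇒ convergent index 11
a_0=21:  p_0=21·1+0=21,  q_0=21·0+1=1
…
a_3=1:  p_3=1·175+22=197,  q_3=1·8+1=9
a_4=3:  p_4=3·197+175=766,  q_4=3·9+8=35
a_5=2:  p_5=2·766+197=1729,  q_5=2·35+9=79
…
a_9=1:  p_9=1·264712+75879=340591,  q_9=1·12095+3467=15562
a_10=7:  p_10=7·340591+264712=2648849,  q_10=7·15562+12095=121029
a_11=1:  p_11=1·2648849+340591=2989440,  q_11=1·121029+15562=136591
(x₁, y₁) = (2989440, 136591);  2989440² − 479·136591² = 1 ✓
(2989440+136591√479)^2 = 17873503027199 + 816661198080√479
(2989440+136591√479)^3 = 106863529779256567680 + 4882719303976413809√479

2989440 136591
17873503027199 816661198080
106863529779256567680 4882719303976413809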